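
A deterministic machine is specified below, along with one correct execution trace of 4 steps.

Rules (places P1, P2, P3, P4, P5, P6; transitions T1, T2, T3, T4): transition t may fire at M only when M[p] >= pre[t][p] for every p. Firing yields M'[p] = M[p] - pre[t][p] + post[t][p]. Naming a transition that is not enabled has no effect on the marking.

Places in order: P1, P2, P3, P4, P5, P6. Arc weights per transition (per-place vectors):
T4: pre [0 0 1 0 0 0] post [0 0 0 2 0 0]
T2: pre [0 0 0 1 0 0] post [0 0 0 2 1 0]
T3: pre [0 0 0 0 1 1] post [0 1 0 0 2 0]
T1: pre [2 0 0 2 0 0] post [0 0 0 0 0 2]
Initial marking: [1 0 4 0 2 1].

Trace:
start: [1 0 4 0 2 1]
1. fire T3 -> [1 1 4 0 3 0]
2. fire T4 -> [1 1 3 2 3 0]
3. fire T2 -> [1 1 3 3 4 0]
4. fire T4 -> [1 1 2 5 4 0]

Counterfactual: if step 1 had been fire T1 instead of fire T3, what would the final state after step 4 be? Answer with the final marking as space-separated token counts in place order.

1 0 2 5 3 1

(re-executing from step 1 with the substitution; state before step 1: [1 0 4 0 2 1])
1. fire T1 -> [1 0 4 0 2 1]
2. fire T4 -> [1 0 3 2 2 1]
3. fire T2 -> [1 0 3 3 3 1]
4. fire T4 -> [1 0 2 5 3 1]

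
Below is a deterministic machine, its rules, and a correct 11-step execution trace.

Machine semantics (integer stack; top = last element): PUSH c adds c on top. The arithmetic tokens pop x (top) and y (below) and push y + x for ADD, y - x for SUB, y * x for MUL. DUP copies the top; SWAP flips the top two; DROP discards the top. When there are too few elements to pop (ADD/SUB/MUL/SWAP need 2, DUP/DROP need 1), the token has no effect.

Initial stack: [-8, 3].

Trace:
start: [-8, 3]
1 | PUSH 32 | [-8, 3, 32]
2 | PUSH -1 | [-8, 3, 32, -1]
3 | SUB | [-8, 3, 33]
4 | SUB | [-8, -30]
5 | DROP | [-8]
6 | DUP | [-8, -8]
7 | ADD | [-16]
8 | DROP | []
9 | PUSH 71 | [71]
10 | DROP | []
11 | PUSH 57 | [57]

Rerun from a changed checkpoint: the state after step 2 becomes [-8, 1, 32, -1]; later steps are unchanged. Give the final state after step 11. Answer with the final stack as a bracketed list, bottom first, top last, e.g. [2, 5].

[57]

state after step 2 := [-8, 1, 32, -1]
3 | SUB | [-8, 1, 33]
4 | SUB | [-8, -32]
5 | DROP | [-8]
6 | DUP | [-8, -8]
7 | ADD | [-16]
8 | DROP | []
9 | PUSH 71 | [71]
10 | DROP | []
11 | PUSH 57 | [57]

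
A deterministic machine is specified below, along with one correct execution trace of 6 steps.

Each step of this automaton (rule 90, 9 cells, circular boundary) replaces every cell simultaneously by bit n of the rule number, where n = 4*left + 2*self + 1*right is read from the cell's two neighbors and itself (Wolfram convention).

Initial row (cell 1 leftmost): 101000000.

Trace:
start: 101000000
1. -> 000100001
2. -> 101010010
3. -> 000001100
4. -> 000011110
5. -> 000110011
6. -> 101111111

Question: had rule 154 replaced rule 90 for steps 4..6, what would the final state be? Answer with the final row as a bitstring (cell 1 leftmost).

(re-executing steps 4..6 under rule 154; state before step 4: 000001100)
4. -> 000011010
5. -> 000110001
6. -> 101101010

101101010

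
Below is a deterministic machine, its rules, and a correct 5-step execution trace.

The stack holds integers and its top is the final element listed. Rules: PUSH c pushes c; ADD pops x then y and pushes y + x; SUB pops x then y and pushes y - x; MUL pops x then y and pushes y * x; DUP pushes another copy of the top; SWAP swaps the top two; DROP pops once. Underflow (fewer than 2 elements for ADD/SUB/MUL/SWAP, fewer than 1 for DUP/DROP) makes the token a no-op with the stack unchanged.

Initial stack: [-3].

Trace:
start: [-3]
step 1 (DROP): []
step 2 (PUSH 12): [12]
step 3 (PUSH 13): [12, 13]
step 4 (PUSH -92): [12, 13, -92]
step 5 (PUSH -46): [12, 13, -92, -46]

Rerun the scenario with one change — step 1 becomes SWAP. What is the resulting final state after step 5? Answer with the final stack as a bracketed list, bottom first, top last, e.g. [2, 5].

[-3, 12, 13, -92, -46]

(re-executing from step 1 with the substitution; state before step 1: [-3])
step 1 (SWAP): [-3]
step 2 (PUSH 12): [-3, 12]
step 3 (PUSH 13): [-3, 12, 13]
step 4 (PUSH -92): [-3, 12, 13, -92]
step 5 (PUSH -46): [-3, 12, 13, -92, -46]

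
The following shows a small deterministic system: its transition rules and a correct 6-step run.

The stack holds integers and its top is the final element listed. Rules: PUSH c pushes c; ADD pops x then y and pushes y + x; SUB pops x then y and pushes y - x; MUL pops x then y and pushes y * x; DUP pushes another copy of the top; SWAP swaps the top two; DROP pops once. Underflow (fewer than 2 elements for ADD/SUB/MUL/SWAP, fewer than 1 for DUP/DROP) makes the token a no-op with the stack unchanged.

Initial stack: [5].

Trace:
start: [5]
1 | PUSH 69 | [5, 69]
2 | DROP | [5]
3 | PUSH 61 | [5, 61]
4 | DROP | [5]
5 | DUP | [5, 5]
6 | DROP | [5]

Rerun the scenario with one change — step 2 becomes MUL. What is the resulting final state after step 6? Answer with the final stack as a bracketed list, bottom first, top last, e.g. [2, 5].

(re-executing from step 2 with the substitution; state before step 2: [5, 69])
2 | MUL | [345]
3 | PUSH 61 | [345, 61]
4 | DROP | [345]
5 | DUP | [345, 345]
6 | DROP | [345]

[345]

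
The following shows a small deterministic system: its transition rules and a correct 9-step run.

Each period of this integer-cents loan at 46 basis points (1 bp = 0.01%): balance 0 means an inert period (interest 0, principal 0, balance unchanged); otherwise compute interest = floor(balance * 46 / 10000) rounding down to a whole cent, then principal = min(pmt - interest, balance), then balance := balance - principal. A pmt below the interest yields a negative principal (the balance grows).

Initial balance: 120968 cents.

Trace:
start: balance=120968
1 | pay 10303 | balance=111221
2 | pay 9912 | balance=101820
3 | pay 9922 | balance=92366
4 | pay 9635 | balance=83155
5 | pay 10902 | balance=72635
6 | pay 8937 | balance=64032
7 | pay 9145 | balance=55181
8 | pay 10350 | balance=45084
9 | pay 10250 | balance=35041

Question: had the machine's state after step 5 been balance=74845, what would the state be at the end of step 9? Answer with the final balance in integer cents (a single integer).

37292

state after step 5 := balance=74845
6 | pay 8937 | balance=66252
7 | pay 9145 | balance=57411
8 | pay 10350 | balance=47325
9 | pay 10250 | balance=37292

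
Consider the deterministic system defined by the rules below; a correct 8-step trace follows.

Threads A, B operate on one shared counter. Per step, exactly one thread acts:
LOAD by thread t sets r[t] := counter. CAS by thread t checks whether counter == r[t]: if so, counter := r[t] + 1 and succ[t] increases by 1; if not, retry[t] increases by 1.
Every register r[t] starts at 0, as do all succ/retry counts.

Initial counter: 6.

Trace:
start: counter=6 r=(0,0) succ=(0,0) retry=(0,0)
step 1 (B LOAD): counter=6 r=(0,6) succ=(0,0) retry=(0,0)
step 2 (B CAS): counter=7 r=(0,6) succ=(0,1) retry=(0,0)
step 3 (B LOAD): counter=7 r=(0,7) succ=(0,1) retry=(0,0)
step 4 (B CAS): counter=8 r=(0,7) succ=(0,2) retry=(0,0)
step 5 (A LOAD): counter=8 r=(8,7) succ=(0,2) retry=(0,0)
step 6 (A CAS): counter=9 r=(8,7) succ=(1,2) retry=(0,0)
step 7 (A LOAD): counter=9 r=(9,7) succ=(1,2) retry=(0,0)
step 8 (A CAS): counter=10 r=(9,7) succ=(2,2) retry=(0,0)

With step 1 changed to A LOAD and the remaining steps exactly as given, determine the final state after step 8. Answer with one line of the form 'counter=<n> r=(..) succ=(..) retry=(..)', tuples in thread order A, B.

(re-executing from step 1 with the substitution; state before step 1: counter=6 r=(0,0) succ=(0,0) retry=(0,0))
step 1 (A LOAD): counter=6 r=(6,0) succ=(0,0) retry=(0,0)
step 2 (B CAS): counter=6 r=(6,0) succ=(0,0) retry=(0,1)
step 3 (B LOAD): counter=6 r=(6,6) succ=(0,0) retry=(0,1)
step 4 (B CAS): counter=7 r=(6,6) succ=(0,1) retry=(0,1)
step 5 (A LOAD): counter=7 r=(7,6) succ=(0,1) retry=(0,1)
step 6 (A CAS): counter=8 r=(7,6) succ=(1,1) retry=(0,1)
step 7 (A LOAD): counter=8 r=(8,6) succ=(1,1) retry=(0,1)
step 8 (A CAS): counter=9 r=(8,6) succ=(2,1) retry=(0,1)

counter=9 r=(8,6) succ=(2,1) retry=(0,1)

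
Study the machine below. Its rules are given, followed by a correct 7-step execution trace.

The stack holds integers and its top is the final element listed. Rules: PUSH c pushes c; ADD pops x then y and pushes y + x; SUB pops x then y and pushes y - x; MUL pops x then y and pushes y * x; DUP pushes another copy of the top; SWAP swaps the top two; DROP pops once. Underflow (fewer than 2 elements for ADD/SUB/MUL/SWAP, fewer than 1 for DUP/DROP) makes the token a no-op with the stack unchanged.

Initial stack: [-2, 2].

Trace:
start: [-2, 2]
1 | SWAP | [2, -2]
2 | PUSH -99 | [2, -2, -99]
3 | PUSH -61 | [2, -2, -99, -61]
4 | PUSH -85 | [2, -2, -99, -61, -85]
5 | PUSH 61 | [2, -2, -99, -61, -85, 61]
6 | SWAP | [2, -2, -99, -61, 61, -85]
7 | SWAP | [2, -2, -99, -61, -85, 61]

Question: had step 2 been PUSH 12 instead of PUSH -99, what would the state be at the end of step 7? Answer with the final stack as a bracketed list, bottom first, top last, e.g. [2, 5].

(re-executing from step 2 with the substitution; state before step 2: [2, -2])
2 | PUSH 12 | [2, -2, 12]
3 | PUSH -61 | [2, -2, 12, -61]
4 | PUSH -85 | [2, -2, 12, -61, -85]
5 | PUSH 61 | [2, -2, 12, -61, -85, 61]
6 | SWAP | [2, -2, 12, -61, 61, -85]
7 | SWAP | [2, -2, 12, -61, -85, 61]

[2, -2, 12, -61, -85, 61]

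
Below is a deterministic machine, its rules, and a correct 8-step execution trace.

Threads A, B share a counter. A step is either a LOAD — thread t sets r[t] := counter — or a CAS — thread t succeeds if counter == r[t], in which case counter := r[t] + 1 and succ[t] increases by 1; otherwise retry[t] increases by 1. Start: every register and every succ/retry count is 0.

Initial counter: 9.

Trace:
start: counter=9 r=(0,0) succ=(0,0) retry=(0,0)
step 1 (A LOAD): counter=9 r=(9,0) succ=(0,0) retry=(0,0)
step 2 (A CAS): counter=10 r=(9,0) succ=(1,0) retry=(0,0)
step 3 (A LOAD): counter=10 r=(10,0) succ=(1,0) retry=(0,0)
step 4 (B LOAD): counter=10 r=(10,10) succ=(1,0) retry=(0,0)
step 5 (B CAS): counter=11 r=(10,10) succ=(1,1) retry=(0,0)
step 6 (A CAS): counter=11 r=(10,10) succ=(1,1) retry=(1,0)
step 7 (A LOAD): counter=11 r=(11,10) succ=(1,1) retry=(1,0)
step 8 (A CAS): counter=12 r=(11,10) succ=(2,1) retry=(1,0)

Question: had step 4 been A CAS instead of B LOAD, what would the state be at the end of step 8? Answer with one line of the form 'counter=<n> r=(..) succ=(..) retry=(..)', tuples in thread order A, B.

counter=12 r=(11,0) succ=(3,0) retry=(1,1)

(re-executing from step 4 with the substitution; state before step 4: counter=10 r=(10,0) succ=(1,0) retry=(0,0))
step 4 (A CAS): counter=11 r=(10,0) succ=(2,0) retry=(0,0)
step 5 (B CAS): counter=11 r=(10,0) succ=(2,0) retry=(0,1)
step 6 (A CAS): counter=11 r=(10,0) succ=(2,0) retry=(1,1)
step 7 (A LOAD): counter=11 r=(11,0) succ=(2,0) retry=(1,1)
step 8 (A CAS): counter=12 r=(11,0) succ=(3,0) retry=(1,1)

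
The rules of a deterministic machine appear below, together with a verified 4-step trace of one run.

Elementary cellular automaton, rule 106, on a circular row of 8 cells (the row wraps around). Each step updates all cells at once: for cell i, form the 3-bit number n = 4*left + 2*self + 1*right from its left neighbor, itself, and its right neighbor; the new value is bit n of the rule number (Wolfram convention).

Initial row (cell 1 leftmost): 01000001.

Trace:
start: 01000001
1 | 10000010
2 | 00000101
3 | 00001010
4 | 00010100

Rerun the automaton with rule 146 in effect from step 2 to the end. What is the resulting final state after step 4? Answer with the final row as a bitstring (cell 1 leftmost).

00000000

(re-executing steps 2..4 under rule 146; state before step 2: 10000010)
2 | 01000100
3 | 10101010
4 | 00000000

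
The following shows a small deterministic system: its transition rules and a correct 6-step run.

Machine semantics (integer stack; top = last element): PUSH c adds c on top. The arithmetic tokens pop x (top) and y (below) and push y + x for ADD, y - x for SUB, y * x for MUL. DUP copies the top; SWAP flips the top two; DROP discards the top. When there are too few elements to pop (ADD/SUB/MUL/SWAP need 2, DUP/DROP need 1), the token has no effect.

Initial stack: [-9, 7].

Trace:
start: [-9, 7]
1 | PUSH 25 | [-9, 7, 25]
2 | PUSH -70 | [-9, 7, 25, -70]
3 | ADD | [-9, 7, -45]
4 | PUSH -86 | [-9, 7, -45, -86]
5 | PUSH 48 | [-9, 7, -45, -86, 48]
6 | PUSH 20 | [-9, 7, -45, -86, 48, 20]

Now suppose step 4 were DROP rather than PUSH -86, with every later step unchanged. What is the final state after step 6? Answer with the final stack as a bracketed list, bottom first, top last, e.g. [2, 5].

[-9, 7, 48, 20]

(re-executing from step 4 with the substitution; state before step 4: [-9, 7, -45])
4 | DROP | [-9, 7]
5 | PUSH 48 | [-9, 7, 48]
6 | PUSH 20 | [-9, 7, 48, 20]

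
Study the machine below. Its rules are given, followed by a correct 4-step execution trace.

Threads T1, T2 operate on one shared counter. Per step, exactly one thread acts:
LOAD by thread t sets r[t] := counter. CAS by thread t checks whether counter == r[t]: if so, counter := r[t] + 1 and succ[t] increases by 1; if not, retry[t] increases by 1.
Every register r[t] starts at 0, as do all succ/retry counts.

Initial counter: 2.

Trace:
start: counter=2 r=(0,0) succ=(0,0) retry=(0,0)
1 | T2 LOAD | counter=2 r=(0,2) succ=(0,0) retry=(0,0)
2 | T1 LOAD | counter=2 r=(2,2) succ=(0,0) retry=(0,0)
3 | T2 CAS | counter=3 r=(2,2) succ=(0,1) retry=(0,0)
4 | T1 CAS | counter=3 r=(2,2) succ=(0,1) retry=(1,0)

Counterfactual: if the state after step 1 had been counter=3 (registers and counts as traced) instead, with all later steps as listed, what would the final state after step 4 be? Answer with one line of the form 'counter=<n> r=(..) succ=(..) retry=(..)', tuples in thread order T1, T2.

state after step 1 := counter=3 r=(0,2) succ=(0,0) retry=(0,0)
2 | T1 LOAD | counter=3 r=(3,2) succ=(0,0) retry=(0,0)
3 | T2 CAS | counter=3 r=(3,2) succ=(0,0) retry=(0,1)
4 | T1 CAS | counter=4 r=(3,2) succ=(1,0) retry=(0,1)

counter=4 r=(3,2) succ=(1,0) retry=(0,1)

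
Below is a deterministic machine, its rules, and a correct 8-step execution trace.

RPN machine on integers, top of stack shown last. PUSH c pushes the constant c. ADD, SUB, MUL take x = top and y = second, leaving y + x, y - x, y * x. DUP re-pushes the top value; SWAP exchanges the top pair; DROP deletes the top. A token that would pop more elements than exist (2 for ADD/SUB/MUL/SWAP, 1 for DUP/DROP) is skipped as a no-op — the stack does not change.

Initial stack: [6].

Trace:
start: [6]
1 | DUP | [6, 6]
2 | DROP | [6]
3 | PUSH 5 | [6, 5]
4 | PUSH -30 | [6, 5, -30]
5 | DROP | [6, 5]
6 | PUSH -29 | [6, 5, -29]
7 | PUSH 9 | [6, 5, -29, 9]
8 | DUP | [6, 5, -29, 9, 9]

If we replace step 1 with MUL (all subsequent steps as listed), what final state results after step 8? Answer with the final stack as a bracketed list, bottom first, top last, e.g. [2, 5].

(re-executing from step 1 with the substitution; state before step 1: [6])
1 | MUL | [6]
2 | DROP | []
3 | PUSH 5 | [5]
4 | PUSH -30 | [5, -30]
5 | DROP | [5]
6 | PUSH -29 | [5, -29]
7 | PUSH 9 | [5, -29, 9]
8 | DUP | [5, -29, 9, 9]

[5, -29, 9, 9]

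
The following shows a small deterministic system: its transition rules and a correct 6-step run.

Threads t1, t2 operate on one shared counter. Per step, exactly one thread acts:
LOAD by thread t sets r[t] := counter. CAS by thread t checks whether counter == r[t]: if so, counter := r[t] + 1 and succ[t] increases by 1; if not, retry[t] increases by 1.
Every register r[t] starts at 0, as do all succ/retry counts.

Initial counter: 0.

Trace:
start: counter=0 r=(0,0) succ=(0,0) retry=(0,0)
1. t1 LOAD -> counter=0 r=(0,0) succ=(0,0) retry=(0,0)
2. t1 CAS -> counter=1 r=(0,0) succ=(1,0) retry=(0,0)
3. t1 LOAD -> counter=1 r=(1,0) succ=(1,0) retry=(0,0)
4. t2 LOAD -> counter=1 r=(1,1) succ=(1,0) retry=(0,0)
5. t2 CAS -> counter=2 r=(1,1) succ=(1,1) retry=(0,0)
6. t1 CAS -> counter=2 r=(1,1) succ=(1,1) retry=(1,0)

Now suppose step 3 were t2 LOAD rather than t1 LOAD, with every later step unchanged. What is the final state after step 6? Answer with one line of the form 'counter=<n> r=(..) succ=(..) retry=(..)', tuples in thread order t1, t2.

(re-executing from step 3 with the substitution; state before step 3: counter=1 r=(0,0) succ=(1,0) retry=(0,0))
3. t2 LOAD -> counter=1 r=(0,1) succ=(1,0) retry=(0,0)
4. t2 LOAD -> counter=1 r=(0,1) succ=(1,0) retry=(0,0)
5. t2 CAS -> counter=2 r=(0,1) succ=(1,1) retry=(0,0)
6. t1 CAS -> counter=2 r=(0,1) succ=(1,1) retry=(1,0)

counter=2 r=(0,1) succ=(1,1) retry=(1,0)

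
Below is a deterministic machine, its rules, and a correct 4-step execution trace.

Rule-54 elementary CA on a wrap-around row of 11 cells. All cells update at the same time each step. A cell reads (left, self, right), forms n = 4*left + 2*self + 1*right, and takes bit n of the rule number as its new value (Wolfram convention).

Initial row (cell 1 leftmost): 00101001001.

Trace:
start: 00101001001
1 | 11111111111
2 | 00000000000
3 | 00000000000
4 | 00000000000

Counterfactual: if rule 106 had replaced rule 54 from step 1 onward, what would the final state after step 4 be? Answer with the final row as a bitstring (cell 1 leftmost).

(re-executing steps 1..4 under rule 106; state before step 1: 00101001001)
1 | 01010010010
2 | 10100100100
3 | 01001001001
4 | 10010010010

10010010010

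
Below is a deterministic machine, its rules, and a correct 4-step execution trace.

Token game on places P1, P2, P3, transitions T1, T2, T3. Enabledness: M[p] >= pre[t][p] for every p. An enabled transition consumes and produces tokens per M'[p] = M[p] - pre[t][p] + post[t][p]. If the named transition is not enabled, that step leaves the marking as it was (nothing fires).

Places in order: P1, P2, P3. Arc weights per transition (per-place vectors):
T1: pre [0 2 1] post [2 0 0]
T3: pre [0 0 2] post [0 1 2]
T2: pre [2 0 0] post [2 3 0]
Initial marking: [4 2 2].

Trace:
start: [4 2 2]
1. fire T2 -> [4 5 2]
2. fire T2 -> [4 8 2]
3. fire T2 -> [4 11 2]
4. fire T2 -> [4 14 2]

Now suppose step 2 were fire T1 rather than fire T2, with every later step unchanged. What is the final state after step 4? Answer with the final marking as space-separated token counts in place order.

6 9 1

(re-executing from step 2 with the substitution; state before step 2: [4 5 2])
2. fire T1 -> [6 3 1]
3. fire T2 -> [6 6 1]
4. fire T2 -> [6 9 1]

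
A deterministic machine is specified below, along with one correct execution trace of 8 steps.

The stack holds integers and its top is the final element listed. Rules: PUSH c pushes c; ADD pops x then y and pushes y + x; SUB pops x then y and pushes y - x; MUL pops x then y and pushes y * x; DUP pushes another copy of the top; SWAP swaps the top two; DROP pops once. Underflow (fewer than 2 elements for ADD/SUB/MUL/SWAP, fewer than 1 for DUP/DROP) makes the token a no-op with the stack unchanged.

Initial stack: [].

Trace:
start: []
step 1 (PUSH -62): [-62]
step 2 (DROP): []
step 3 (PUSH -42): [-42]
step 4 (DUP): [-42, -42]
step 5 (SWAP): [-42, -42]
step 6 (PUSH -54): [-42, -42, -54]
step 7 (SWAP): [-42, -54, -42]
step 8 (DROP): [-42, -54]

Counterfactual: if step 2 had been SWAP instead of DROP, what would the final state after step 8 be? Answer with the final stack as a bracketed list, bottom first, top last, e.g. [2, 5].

[-62, -42, -54]

(re-executing from step 2 with the substitution; state before step 2: [-62])
step 2 (SWAP): [-62]
step 3 (PUSH -42): [-62, -42]
step 4 (DUP): [-62, -42, -42]
step 5 (SWAP): [-62, -42, -42]
step 6 (PUSH -54): [-62, -42, -42, -54]
step 7 (SWAP): [-62, -42, -54, -42]
step 8 (DROP): [-62, -42, -54]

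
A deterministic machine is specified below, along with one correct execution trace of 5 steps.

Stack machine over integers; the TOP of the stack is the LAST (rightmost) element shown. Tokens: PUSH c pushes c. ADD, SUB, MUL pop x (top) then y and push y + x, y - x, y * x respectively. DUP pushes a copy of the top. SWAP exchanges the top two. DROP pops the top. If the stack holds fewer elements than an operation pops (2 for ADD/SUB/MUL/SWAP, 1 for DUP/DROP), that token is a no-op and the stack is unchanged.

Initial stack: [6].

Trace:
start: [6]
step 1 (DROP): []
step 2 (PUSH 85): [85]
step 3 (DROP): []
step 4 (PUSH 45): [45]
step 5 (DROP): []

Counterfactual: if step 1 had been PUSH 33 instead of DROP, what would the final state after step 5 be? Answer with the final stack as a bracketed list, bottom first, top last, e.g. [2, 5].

(re-executing from step 1 with the substitution; state before step 1: [6])
step 1 (PUSH 33): [6, 33]
step 2 (PUSH 85): [6, 33, 85]
step 3 (DROP): [6, 33]
step 4 (PUSH 45): [6, 33, 45]
step 5 (DROP): [6, 33]

[6, 33]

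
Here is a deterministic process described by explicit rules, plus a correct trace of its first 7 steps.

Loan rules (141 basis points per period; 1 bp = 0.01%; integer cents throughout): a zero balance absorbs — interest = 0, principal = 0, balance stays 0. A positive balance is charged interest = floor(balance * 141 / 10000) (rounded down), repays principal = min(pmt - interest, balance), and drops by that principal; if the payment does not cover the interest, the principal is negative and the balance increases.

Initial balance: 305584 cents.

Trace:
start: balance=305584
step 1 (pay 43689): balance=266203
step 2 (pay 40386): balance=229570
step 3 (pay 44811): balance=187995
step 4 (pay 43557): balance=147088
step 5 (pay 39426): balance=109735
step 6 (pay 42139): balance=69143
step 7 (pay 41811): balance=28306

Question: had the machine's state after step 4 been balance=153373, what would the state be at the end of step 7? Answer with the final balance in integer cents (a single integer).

state after step 4 := balance=153373
step 5 (pay 39426): balance=116109
step 6 (pay 42139): balance=75607
step 7 (pay 41811): balance=34862

34862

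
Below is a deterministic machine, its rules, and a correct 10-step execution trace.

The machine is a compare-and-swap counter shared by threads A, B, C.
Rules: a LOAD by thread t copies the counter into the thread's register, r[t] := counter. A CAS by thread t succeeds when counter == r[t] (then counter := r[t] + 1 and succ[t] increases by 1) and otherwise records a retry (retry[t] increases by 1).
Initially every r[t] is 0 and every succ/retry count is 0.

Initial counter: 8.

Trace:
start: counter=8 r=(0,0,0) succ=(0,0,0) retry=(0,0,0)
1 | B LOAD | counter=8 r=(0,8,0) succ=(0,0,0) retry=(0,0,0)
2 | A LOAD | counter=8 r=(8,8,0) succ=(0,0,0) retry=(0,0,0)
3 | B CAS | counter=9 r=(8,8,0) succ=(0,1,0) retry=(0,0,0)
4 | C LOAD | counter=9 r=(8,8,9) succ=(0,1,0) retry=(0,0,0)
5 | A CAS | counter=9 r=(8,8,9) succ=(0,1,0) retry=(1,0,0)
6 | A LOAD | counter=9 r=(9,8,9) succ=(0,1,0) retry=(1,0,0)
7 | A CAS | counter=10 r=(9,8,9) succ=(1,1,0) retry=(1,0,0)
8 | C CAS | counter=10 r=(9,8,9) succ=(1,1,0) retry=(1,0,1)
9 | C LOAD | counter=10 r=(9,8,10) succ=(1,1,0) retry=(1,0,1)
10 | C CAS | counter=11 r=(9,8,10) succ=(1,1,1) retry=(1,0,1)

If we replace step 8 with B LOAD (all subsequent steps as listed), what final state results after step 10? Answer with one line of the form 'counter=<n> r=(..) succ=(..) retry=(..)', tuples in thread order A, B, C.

(re-executing from step 8 with the substitution; state before step 8: counter=10 r=(9,8,9) succ=(1,1,0) retry=(1,0,0))
8 | B LOAD | counter=10 r=(9,10,9) succ=(1,1,0) retry=(1,0,0)
9 | C LOAD | counter=10 r=(9,10,10) succ=(1,1,0) retry=(1,0,0)
10 | C CAS | counter=11 r=(9,10,10) succ=(1,1,1) retry=(1,0,0)

counter=11 r=(9,10,10) succ=(1,1,1) retry=(1,0,0)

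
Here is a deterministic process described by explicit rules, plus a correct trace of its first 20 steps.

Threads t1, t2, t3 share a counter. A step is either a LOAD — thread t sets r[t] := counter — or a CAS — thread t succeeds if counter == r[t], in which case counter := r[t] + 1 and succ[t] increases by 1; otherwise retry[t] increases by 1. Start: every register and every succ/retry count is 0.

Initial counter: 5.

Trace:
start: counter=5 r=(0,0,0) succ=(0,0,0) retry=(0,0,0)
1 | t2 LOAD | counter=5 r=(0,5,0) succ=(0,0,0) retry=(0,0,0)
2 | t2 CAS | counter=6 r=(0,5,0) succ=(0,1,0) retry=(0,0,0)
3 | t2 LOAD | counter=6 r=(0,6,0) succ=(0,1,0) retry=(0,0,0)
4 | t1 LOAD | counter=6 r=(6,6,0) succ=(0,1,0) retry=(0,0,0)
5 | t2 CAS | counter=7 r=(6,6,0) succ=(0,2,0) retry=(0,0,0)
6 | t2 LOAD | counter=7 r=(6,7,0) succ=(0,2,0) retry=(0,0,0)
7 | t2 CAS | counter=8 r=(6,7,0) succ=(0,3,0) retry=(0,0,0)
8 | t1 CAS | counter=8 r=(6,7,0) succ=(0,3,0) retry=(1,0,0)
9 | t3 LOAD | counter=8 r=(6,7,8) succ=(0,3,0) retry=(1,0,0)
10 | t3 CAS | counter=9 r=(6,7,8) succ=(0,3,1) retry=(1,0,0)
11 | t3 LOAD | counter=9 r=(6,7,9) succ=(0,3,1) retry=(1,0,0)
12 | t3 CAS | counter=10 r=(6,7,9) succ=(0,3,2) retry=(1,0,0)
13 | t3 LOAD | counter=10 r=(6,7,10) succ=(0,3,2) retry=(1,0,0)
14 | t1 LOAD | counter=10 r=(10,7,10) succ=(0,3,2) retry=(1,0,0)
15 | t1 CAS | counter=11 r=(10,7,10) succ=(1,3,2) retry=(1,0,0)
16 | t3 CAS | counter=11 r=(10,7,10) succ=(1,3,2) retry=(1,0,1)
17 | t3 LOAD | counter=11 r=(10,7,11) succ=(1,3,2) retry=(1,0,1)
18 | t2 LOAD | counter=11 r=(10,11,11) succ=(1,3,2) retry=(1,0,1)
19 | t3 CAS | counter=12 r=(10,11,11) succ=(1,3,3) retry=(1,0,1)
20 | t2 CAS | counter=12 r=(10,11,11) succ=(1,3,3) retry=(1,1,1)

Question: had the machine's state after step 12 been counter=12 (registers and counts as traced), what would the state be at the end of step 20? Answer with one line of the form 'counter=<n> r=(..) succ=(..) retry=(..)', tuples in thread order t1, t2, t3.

counter=14 r=(12,13,13) succ=(1,3,3) retry=(1,1,1)

state after step 12 := counter=12 r=(6,7,9) succ=(0,3,2) retry=(1,0,0)
13 | t3 LOAD | counter=12 r=(6,7,12) succ=(0,3,2) retry=(1,0,0)
14 | t1 LOAD | counter=12 r=(12,7,12) succ=(0,3,2) retry=(1,0,0)
15 | t1 CAS | counter=13 r=(12,7,12) succ=(1,3,2) retry=(1,0,0)
16 | t3 CAS | counter=13 r=(12,7,12) succ=(1,3,2) retry=(1,0,1)
17 | t3 LOAD | counter=13 r=(12,7,13) succ=(1,3,2) retry=(1,0,1)
18 | t2 LOAD | counter=13 r=(12,13,13) succ=(1,3,2) retry=(1,0,1)
19 | t3 CAS | counter=14 r=(12,13,13) succ=(1,3,3) retry=(1,0,1)
20 | t2 CAS | counter=14 r=(12,13,13) succ=(1,3,3) retry=(1,1,1)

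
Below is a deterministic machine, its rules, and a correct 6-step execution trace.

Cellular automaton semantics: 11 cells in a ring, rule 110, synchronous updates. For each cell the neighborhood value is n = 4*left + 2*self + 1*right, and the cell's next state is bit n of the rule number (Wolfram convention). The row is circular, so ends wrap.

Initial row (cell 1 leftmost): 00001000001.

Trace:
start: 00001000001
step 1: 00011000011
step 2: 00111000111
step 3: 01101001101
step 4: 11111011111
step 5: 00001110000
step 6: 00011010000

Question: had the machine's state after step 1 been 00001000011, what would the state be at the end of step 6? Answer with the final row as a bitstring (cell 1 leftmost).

00000010011

state after step 1 := 00001000011
step 2: 00011000111
step 3: 00111001101
step 4: 01101011111
step 5: 11111110001
step 6: 00000010011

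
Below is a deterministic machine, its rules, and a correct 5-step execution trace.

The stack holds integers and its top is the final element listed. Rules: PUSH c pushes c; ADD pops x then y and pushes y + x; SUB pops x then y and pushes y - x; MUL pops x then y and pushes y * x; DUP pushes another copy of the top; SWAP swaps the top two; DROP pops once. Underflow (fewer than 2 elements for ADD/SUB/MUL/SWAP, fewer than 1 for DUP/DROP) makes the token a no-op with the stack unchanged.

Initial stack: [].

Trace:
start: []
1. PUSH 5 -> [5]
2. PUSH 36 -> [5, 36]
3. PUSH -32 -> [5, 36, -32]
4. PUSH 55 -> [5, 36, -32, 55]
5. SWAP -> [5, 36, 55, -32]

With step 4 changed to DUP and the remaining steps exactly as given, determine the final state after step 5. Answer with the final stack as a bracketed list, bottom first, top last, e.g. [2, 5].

[5, 36, -32, -32]

(re-executing from step 4 with the substitution; state before step 4: [5, 36, -32])
4. DUP -> [5, 36, -32, -32]
5. SWAP -> [5, 36, -32, -32]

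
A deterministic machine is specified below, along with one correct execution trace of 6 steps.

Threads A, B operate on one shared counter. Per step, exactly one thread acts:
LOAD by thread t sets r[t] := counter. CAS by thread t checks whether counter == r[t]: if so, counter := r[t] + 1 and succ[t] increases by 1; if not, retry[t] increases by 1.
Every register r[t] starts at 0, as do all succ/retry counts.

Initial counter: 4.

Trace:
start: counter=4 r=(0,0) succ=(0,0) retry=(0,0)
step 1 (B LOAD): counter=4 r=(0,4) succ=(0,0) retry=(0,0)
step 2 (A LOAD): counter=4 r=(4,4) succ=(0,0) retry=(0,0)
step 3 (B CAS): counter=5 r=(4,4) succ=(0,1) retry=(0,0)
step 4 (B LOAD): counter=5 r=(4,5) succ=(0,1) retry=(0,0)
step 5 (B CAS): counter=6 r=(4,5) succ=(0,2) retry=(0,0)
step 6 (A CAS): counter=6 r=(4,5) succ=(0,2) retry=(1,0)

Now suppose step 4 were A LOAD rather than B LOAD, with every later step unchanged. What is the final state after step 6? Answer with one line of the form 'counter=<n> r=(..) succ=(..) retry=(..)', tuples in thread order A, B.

(re-executing from step 4 with the substitution; state before step 4: counter=5 r=(4,4) succ=(0,1) retry=(0,0))
step 4 (A LOAD): counter=5 r=(5,4) succ=(0,1) retry=(0,0)
step 5 (B CAS): counter=5 r=(5,4) succ=(0,1) retry=(0,1)
step 6 (A CAS): counter=6 r=(5,4) succ=(1,1) retry=(0,1)

counter=6 r=(5,4) succ=(1,1) retry=(0,1)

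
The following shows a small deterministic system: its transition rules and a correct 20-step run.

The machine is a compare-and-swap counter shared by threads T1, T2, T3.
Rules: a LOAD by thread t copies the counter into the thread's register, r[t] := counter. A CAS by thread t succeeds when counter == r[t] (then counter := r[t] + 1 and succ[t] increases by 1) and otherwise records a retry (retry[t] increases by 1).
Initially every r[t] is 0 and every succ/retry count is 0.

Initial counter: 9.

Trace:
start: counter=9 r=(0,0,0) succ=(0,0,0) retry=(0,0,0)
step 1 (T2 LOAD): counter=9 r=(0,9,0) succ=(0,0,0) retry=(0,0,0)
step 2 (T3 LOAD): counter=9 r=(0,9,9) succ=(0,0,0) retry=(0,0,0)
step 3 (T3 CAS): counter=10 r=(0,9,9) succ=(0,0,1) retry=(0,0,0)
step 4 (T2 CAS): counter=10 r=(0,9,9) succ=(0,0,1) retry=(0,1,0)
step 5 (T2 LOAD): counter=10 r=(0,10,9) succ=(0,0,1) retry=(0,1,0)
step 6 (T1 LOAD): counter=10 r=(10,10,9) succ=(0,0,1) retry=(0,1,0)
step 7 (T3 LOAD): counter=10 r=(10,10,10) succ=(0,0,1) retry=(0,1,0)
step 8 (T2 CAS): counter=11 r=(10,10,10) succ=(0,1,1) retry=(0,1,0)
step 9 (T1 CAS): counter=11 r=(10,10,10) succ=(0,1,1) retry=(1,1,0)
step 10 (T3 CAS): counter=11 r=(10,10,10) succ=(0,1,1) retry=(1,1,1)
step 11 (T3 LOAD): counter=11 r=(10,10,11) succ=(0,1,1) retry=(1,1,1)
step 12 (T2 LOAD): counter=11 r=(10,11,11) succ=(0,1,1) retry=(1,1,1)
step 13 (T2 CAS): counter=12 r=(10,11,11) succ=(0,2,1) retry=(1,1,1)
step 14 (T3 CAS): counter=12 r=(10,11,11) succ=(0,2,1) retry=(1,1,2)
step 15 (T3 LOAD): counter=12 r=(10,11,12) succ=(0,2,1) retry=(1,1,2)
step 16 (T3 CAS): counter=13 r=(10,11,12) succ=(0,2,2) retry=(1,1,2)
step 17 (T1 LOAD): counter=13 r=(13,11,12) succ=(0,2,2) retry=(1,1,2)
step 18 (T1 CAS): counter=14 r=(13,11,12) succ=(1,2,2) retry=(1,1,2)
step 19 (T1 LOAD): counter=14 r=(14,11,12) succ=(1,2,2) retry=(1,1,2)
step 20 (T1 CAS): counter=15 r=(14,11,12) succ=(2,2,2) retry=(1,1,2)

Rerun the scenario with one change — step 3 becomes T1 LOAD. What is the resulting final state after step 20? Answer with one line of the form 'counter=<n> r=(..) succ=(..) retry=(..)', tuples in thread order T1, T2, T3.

(re-executing from step 3 with the substitution; state before step 3: counter=9 r=(0,9,9) succ=(0,0,0) retry=(0,0,0))
step 3 (T1 LOAD): counter=9 r=(9,9,9) succ=(0,0,0) retry=(0,0,0)
step 4 (T2 CAS): counter=10 r=(9,9,9) succ=(0,1,0) retry=(0,0,0)
step 5 (T2 LOAD): counter=10 r=(9,10,9) succ=(0,1,0) retry=(0,0,0)
step 6 (T1 LOAD): counter=10 r=(10,10,9) succ=(0,1,0) retry=(0,0,0)
step 7 (T3 LOAD): counter=10 r=(10,10,10) succ=(0,1,0) retry=(0,0,0)
step 8 (T2 CAS): counter=11 r=(10,10,10) succ=(0,2,0) retry=(0,0,0)
step 9 (T1 CAS): counter=11 r=(10,10,10) succ=(0,2,0) retry=(1,0,0)
step 10 (T3 CAS): counter=11 r=(10,10,10) succ=(0,2,0) retry=(1,0,1)
step 11 (T3 LOAD): counter=11 r=(10,10,11) succ=(0,2,0) retry=(1,0,1)
step 12 (T2 LOAD): counter=11 r=(10,11,11) succ=(0,2,0) retry=(1,0,1)
step 13 (T2 CAS): counter=12 r=(10,11,11) succ=(0,3,0) retry=(1,0,1)
step 14 (T3 CAS): counter=12 r=(10,11,11) succ=(0,3,0) retry=(1,0,2)
step 15 (T3 LOAD): counter=12 r=(10,11,12) succ=(0,3,0) retry=(1,0,2)
step 16 (T3 CAS): counter=13 r=(10,11,12) succ=(0,3,1) retry=(1,0,2)
step 17 (T1 LOAD): counter=13 r=(13,11,12) succ=(0,3,1) retry=(1,0,2)
step 18 (T1 CAS): counter=14 r=(13,11,12) succ=(1,3,1) retry=(1,0,2)
step 19 (T1 LOAD): counter=14 r=(14,11,12) succ=(1,3,1) retry=(1,0,2)
step 20 (T1 CAS): counter=15 r=(14,11,12) succ=(2,3,1) retry=(1,0,2)

counter=15 r=(14,11,12) succ=(2,3,1) retry=(1,0,2)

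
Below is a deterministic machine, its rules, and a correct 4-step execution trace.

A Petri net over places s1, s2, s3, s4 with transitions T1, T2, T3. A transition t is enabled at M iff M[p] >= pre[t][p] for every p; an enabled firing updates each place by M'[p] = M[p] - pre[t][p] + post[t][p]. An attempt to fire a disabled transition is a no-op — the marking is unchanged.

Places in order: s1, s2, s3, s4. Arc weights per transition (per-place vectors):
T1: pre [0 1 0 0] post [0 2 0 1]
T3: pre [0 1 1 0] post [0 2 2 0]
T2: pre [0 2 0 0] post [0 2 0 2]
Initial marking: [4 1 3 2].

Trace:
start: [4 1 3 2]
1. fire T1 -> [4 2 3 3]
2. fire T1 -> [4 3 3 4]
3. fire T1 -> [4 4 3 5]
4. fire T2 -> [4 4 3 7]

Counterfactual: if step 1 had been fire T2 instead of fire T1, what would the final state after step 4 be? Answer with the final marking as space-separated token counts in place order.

(re-executing from step 1 with the substitution; state before step 1: [4 1 3 2])
1. fire T2 -> [4 1 3 2]
2. fire T1 -> [4 2 3 3]
3. fire T1 -> [4 3 3 4]
4. fire T2 -> [4 3 3 6]

4 3 3 6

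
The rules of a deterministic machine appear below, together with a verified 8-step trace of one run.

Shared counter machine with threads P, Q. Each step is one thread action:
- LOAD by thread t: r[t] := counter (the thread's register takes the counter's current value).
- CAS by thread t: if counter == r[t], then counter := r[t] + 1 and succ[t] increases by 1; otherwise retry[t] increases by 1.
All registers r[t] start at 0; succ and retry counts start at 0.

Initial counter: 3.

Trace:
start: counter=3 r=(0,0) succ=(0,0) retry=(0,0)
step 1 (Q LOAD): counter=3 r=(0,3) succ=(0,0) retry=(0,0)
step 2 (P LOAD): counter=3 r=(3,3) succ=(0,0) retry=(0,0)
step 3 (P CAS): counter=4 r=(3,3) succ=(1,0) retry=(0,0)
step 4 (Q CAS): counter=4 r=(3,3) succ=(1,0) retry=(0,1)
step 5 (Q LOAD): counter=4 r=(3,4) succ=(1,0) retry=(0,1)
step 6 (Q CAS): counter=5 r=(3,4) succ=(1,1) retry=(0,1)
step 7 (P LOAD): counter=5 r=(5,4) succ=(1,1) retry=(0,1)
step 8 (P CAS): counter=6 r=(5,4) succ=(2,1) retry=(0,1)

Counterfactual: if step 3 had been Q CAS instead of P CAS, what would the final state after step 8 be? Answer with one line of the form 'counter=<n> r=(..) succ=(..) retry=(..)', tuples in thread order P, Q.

counter=6 r=(5,4) succ=(1,2) retry=(0,1)

(re-executing from step 3 with the substitution; state before step 3: counter=3 r=(3,3) succ=(0,0) retry=(0,0))
step 3 (Q CAS): counter=4 r=(3,3) succ=(0,1) retry=(0,0)
step 4 (Q CAS): counter=4 r=(3,3) succ=(0,1) retry=(0,1)
step 5 (Q LOAD): counter=4 r=(3,4) succ=(0,1) retry=(0,1)
step 6 (Q CAS): counter=5 r=(3,4) succ=(0,2) retry=(0,1)
step 7 (P LOAD): counter=5 r=(5,4) succ=(0,2) retry=(0,1)
step 8 (P CAS): counter=6 r=(5,4) succ=(1,2) retry=(0,1)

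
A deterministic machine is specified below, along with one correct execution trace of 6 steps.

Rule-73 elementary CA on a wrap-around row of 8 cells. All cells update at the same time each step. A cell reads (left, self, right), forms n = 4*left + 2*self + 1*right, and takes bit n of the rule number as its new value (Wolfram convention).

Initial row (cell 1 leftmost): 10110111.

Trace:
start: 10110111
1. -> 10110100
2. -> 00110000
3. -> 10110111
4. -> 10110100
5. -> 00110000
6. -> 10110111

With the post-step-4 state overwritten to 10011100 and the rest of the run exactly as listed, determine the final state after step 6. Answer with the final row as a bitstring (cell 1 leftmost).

state after step 4 := 10011100
5. -> 00010100
6. -> 11000001

11000001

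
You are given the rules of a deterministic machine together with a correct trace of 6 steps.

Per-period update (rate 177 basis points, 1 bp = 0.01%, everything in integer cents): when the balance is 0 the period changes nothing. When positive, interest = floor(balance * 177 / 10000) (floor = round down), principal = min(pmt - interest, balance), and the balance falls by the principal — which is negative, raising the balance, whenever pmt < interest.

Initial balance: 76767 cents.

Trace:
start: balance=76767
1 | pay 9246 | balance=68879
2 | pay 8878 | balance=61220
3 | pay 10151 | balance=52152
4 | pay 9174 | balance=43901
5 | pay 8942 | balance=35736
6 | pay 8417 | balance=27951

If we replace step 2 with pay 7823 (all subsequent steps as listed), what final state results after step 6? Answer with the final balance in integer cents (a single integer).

(re-executing from step 2 with the substitution; state before step 2: balance=68879)
2 | pay 7823 | balance=62275
3 | pay 10151 | balance=53226
4 | pay 9174 | balance=44994
5 | pay 8942 | balance=36848
6 | pay 8417 | balance=29083

29083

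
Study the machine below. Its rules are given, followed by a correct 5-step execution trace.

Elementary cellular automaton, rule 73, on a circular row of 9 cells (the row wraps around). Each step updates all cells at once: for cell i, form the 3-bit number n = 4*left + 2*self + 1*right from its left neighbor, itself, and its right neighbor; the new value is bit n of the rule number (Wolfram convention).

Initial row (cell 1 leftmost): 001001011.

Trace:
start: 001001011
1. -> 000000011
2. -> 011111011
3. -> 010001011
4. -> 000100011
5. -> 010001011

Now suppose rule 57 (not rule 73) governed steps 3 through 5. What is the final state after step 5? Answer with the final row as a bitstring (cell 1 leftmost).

(re-executing steps 3..5 under rule 57; state before step 3: 011111011)
3. -> 110000110
4. -> 101110101
5. -> 011001011

011001011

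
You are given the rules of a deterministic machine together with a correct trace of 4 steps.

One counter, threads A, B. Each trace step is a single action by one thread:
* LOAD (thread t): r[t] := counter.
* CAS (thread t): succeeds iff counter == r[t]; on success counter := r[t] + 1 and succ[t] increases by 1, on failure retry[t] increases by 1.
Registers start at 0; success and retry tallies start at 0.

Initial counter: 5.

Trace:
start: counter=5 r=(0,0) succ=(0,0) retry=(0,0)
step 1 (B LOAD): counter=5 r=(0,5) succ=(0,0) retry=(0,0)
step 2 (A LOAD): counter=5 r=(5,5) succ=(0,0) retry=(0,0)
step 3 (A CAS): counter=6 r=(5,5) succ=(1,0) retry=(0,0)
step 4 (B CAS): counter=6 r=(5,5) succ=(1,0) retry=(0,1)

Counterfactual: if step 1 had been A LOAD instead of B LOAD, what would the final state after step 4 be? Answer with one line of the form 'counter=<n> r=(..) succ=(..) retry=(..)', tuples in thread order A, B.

(re-executing from step 1 with the substitution; state before step 1: counter=5 r=(0,0) succ=(0,0) retry=(0,0))
step 1 (A LOAD): counter=5 r=(5,0) succ=(0,0) retry=(0,0)
step 2 (A LOAD): counter=5 r=(5,0) succ=(0,0) retry=(0,0)
step 3 (A CAS): counter=6 r=(5,0) succ=(1,0) retry=(0,0)
step 4 (B CAS): counter=6 r=(5,0) succ=(1,0) retry=(0,1)

counter=6 r=(5,0) succ=(1,0) retry=(0,1)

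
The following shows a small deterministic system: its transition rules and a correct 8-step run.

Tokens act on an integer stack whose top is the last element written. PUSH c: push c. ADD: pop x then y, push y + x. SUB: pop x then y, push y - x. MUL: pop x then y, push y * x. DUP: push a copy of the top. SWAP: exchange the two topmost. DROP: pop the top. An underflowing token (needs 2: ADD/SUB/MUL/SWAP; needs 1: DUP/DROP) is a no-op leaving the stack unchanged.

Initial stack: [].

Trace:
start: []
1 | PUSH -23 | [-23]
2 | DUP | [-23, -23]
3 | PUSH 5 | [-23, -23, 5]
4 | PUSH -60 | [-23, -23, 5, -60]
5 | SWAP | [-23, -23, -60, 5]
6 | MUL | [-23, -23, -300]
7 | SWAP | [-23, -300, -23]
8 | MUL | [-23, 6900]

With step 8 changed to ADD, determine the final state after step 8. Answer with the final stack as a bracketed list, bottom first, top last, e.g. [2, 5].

[-23, -323]

(re-executing from step 8 with the substitution; state before step 8: [-23, -300, -23])
8 | ADD | [-23, -323]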